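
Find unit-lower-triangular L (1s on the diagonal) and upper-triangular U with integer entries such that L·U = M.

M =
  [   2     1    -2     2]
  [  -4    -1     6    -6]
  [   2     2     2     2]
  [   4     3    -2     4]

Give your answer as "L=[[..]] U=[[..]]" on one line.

  R1 -= -2·R0 → [0,1,2,-2]
  R2 -= 1·R0 → [0,1,4,0]
  R3 -= 2·R0 → [0,1,2,0]
  R2 -= 1·R1 → [0,0,2,2]
  R3 -= 1·R1 → [0,0,0,2]
  R3 -= 0·R2 → [0,0,0,2]

L=[[1,0,0,0],[-2,1,0,0],[1,1,1,0],[2,1,0,1]] U=[[2,1,-2,2],[0,1,2,-2],[0,0,2,2],[0,0,0,2]]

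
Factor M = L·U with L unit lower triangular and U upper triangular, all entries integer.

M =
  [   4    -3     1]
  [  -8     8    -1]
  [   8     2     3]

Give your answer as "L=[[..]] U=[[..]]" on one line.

L=[[1,0,0],[-2,1,0],[2,4,1]] U=[[4,-3,1],[0,2,1],[0,0,-3]]

  r1 -= -2·r0 → [0,2,1]
  r2 -= 2·r0 → [0,8,1]
  r2 -= 4·r1 → [0,0,-3]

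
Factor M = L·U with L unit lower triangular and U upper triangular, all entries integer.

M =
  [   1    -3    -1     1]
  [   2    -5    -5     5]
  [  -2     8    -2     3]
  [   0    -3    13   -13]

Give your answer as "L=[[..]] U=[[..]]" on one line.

  r1 -= 2·r0 → [0,1,-3,3]
  r2 -= -2·r0 → [0,2,-4,5]
  r3 -= 0·r0 → [0,-3,13,-13]
  r2 -= 2·r1 → [0,0,2,-1]
  r3 -= -3·r1 → [0,0,4,-4]
  r3 -= 2·r2 → [0,0,0,-2]

L=[[1,0,0,0],[2,1,0,0],[-2,2,1,0],[0,-3,2,1]] U=[[1,-3,-1,1],[0,1,-3,3],[0,0,2,-1],[0,0,0,-2]]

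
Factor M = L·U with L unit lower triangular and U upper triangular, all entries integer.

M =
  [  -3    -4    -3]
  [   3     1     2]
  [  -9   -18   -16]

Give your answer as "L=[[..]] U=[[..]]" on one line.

  R1 -= -1·R0 → [0,-3,-1]
  R2 -= 3·R0 → [0,-6,-7]
  R2 -= 2·R1 → [0,0,-5]

L=[[1,0,0],[-1,1,0],[3,2,1]] U=[[-3,-4,-3],[0,-3,-1],[0,0,-5]]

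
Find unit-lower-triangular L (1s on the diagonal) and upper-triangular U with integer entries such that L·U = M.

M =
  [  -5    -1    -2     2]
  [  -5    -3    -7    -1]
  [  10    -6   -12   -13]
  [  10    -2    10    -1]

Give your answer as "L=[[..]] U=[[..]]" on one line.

L=[[1,0,0,0],[1,1,0,0],[-2,4,1,0],[-2,2,4,1]] U=[[-5,-1,-2,2],[0,-2,-5,-3],[0,0,4,3],[0,0,0,-3]]

  r1 -= 1·r0 → [0,-2,-5,-3]
  r2 -= -2·r0 → [0,-8,-16,-9]
  r3 -= -2·r0 → [0,-4,6,3]
  r2 -= 4·r1 → [0,0,4,3]
  r3 -= 2·r1 → [0,0,16,9]
  r3 -= 4·r2 → [0,0,0,-3]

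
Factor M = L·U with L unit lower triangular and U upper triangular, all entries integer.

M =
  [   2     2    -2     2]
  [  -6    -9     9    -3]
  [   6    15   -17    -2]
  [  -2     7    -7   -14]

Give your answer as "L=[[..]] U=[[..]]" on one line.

L=[[1,0,0,0],[-3,1,0,0],[3,-3,1,0],[-1,-3,0,1]] U=[[2,2,-2,2],[0,-3,3,3],[0,0,-2,1],[0,0,0,-3]]

  r1 -= -3·r0 → [0,-3,3,3]
  r2 -= 3·r0 → [0,9,-11,-8]
  r3 -= -1·r0 → [0,9,-9,-12]
  r2 -= -3·r1 → [0,0,-2,1]
  r3 -= -3·r1 → [0,0,0,-3]
  r3 -= 0·r2 → [0,0,0,-3]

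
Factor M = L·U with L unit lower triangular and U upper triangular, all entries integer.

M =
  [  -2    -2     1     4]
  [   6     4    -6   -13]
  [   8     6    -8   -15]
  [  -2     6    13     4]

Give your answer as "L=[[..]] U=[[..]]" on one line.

L=[[1,0,0,0],[-3,1,0,0],[-4,1,1,0],[1,-4,0,1]] U=[[-2,-2,1,4],[0,-2,-3,-1],[0,0,-1,2],[0,0,0,-4]]

  row1 -= -3·row0 → [0,-2,-3,-1]
  row2 -= -4·row0 → [0,-2,-4,1]
  row3 -= 1·row0 → [0,8,12,0]
  row2 -= 1·row1 → [0,0,-1,2]
  row3 -= -4·row1 → [0,0,0,-4]
  row3 -= 0·row2 → [0,0,0,-4]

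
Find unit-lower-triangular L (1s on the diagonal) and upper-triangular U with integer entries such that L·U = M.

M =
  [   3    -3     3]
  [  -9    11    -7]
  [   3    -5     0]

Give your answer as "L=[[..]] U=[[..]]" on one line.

  R1 -= -3·R0 → [0,2,2]
  R2 -= 1·R0 → [0,-2,-3]
  R2 -= -1·R1 → [0,0,-1]

L=[[1,0,0],[-3,1,0],[1,-1,1]] U=[[3,-3,3],[0,2,2],[0,0,-1]]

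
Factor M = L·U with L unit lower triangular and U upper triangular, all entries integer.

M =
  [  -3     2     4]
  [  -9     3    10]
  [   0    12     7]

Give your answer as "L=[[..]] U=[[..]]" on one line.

L=[[1,0,0],[3,1,0],[0,-4,1]] U=[[-3,2,4],[0,-3,-2],[0,0,-1]]

  row1 -= 3·row0 → [0,-3,-2]
  row2 -= 0·row0 → [0,12,7]
  row2 -= -4·row1 → [0,0,-1]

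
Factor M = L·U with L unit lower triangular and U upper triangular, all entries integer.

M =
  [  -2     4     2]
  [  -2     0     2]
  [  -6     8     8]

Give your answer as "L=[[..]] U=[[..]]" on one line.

  row1 -= 1·row0 → [0,-4,0]
  row2 -= 3·row0 → [0,-4,2]
  row2 -= 1·row1 → [0,0,2]

L=[[1,0,0],[1,1,0],[3,1,1]] U=[[-2,4,2],[0,-4,0],[0,0,2]]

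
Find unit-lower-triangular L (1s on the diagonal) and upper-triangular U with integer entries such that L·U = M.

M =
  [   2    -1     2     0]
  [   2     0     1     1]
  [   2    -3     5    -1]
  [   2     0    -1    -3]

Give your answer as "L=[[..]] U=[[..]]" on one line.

  R1 -= 1·R0 → [0,1,-1,1]
  R2 -= 1·R0 → [0,-2,3,-1]
  R3 -= 1·R0 → [0,1,-3,-3]
  R2 -= -2·R1 → [0,0,1,1]
  R3 -= 1·R1 → [0,0,-2,-4]
  R3 -= -2·R2 → [0,0,0,-2]

L=[[1,0,0,0],[1,1,0,0],[1,-2,1,0],[1,1,-2,1]] U=[[2,-1,2,0],[0,1,-1,1],[0,0,1,1],[0,0,0,-2]]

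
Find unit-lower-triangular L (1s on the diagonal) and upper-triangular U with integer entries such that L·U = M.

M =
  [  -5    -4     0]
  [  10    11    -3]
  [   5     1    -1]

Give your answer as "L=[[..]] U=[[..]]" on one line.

  row1 -= -2·row0 → [0,3,-3]
  row2 -= -1·row0 → [0,-3,-1]
  row2 -= -1·row1 → [0,0,-4]

L=[[1,0,0],[-2,1,0],[-1,-1,1]] U=[[-5,-4,0],[0,3,-3],[0,0,-4]]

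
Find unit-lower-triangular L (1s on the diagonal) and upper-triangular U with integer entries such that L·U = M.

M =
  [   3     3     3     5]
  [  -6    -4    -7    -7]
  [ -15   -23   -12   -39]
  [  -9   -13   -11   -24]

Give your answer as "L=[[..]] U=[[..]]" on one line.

L=[[1,0,0,0],[-2,1,0,0],[-5,-4,1,0],[-3,-2,4,1]] U=[[3,3,3,5],[0,2,-1,3],[0,0,-1,-2],[0,0,0,5]]

  row1 -= -2·row0 → [0,2,-1,3]
  row2 -= -5·row0 → [0,-8,3,-14]
  row3 -= -3·row0 → [0,-4,-2,-9]
  row2 -= -4·row1 → [0,0,-1,-2]
  row3 -= -2·row1 → [0,0,-4,-3]
  row3 -= 4·row2 → [0,0,0,5]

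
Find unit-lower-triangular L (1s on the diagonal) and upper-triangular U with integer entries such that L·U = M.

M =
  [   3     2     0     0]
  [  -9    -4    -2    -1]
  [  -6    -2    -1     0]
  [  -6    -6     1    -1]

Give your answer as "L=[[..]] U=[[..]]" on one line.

  r1 -= -3·r0 → [0,2,-2,-1]
  r2 -= -2·r0 → [0,2,-1,0]
  r3 -= -2·r0 → [0,-2,1,-1]
  r2 -= 1·r1 → [0,0,1,1]
  r3 -= -1·r1 → [0,0,-1,-2]
  r3 -= -1·r2 → [0,0,0,-1]

L=[[1,0,0,0],[-3,1,0,0],[-2,1,1,0],[-2,-1,-1,1]] U=[[3,2,0,0],[0,2,-2,-1],[0,0,1,1],[0,0,0,-1]]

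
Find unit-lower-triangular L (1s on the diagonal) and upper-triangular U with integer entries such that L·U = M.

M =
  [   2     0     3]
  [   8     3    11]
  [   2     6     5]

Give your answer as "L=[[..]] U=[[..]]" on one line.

L=[[1,0,0],[4,1,0],[1,2,1]] U=[[2,0,3],[0,3,-1],[0,0,4]]

  row1 -= 4·row0 → [0,3,-1]
  row2 -= 1·row0 → [0,6,2]
  row2 -= 2·row1 → [0,0,4]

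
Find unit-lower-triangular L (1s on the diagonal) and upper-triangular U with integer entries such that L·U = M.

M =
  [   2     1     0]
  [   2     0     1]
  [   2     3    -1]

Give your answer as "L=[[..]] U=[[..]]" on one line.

L=[[1,0,0],[1,1,0],[1,-2,1]] U=[[2,1,0],[0,-1,1],[0,0,1]]

  row1 -= 1·row0 → [0,-1,1]
  row2 -= 1·row0 → [0,2,-1]
  row2 -= -2·row1 → [0,0,1]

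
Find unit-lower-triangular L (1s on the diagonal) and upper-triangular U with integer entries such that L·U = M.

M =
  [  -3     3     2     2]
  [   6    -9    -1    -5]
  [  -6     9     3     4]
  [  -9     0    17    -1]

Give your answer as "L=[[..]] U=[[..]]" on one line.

L=[[1,0,0,0],[-2,1,0,0],[2,-1,1,0],[3,3,1,1]] U=[[-3,3,2,2],[0,-3,3,-1],[0,0,2,-1],[0,0,0,-3]]

  row1 -= -2·row0 → [0,-3,3,-1]
  row2 -= 2·row0 → [0,3,-1,0]
  row3 -= 3·row0 → [0,-9,11,-7]
  row2 -= -1·row1 → [0,0,2,-1]
  row3 -= 3·row1 → [0,0,2,-4]
  row3 -= 1·row2 → [0,0,0,-3]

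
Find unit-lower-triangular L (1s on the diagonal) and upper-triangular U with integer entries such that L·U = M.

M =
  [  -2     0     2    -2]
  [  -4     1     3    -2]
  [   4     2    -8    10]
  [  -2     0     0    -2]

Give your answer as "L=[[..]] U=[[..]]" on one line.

L=[[1,0,0,0],[2,1,0,0],[-2,2,1,0],[1,0,1,1]] U=[[-2,0,2,-2],[0,1,-1,2],[0,0,-2,2],[0,0,0,-2]]

  r1 -= 2·r0 → [0,1,-1,2]
  r2 -= -2·r0 → [0,2,-4,6]
  r3 -= 1·r0 → [0,0,-2,0]
  r2 -= 2·r1 → [0,0,-2,2]
  r3 -= 0·r1 → [0,0,-2,0]
  r3 -= 1·r2 → [0,0,0,-2]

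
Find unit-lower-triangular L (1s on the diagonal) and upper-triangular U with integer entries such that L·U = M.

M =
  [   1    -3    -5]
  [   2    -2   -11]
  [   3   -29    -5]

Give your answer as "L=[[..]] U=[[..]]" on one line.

L=[[1,0,0],[2,1,0],[3,-5,1]] U=[[1,-3,-5],[0,4,-1],[0,0,5]]

  row1 -= 2·row0 → [0,4,-1]
  row2 -= 3·row0 → [0,-20,10]
  row2 -= -5·row1 → [0,0,5]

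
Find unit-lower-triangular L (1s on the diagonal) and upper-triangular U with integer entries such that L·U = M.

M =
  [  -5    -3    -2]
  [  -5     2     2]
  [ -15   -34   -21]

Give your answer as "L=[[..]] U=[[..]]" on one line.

L=[[1,0,0],[1,1,0],[3,-5,1]] U=[[-5,-3,-2],[0,5,4],[0,0,5]]

  row1 -= 1·row0 → [0,5,4]
  row2 -= 3·row0 → [0,-25,-15]
  row2 -= -5·row1 → [0,0,5]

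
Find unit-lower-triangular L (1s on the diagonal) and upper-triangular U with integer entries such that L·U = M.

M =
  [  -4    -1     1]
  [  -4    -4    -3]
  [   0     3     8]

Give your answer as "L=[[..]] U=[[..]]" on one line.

  R1 -= 1·R0 → [0,-3,-4]
  R2 -= 0·R0 → [0,3,8]
  R2 -= -1·R1 → [0,0,4]

L=[[1,0,0],[1,1,0],[0,-1,1]] U=[[-4,-1,1],[0,-3,-4],[0,0,4]]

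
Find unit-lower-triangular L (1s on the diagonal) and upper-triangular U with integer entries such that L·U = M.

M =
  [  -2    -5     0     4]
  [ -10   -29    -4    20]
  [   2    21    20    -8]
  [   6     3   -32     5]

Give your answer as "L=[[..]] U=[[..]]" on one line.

  row1 -= 5·row0 → [0,-4,-4,0]
  row2 -= -1·row0 → [0,16,20,-4]
  row3 -= -3·row0 → [0,-12,-32,17]
  row2 -= -4·row1 → [0,0,4,-4]
  row3 -= 3·row1 → [0,0,-20,17]
  row3 -= -5·row2 → [0,0,0,-3]

L=[[1,0,0,0],[5,1,0,0],[-1,-4,1,0],[-3,3,-5,1]] U=[[-2,-5,0,4],[0,-4,-4,0],[0,0,4,-4],[0,0,0,-3]]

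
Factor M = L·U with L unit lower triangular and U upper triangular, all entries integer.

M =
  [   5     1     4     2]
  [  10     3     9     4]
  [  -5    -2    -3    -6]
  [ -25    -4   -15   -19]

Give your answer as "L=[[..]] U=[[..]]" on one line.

L=[[1,0,0,0],[2,1,0,0],[-1,-1,1,0],[-5,1,2,1]] U=[[5,1,4,2],[0,1,1,0],[0,0,2,-4],[0,0,0,-1]]

  R1 -= 2·R0 → [0,1,1,0]
  R2 -= -1·R0 → [0,-1,1,-4]
  R3 -= -5·R0 → [0,1,5,-9]
  R2 -= -1·R1 → [0,0,2,-4]
  R3 -= 1·R1 → [0,0,4,-9]
  R3 -= 2·R2 → [0,0,0,-1]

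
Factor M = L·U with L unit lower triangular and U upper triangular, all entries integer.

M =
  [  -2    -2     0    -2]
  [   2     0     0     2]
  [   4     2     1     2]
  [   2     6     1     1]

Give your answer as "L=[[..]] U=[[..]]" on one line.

  row1 -= -1·row0 → [0,-2,0,0]
  row2 -= -2·row0 → [0,-2,1,-2]
  row3 -= -1·row0 → [0,4,1,-1]
  row2 -= 1·row1 → [0,0,1,-2]
  row3 -= -2·row1 → [0,0,1,-1]
  row3 -= 1·row2 → [0,0,0,1]

L=[[1,0,0,0],[-1,1,0,0],[-2,1,1,0],[-1,-2,1,1]] U=[[-2,-2,0,-2],[0,-2,0,0],[0,0,1,-2],[0,0,0,1]]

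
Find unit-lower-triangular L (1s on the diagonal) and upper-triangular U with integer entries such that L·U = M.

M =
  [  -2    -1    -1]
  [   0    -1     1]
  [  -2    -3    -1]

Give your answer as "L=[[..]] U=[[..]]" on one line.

L=[[1,0,0],[0,1,0],[1,2,1]] U=[[-2,-1,-1],[0,-1,1],[0,0,-2]]

  r1 -= 0·r0 → [0,-1,1]
  r2 -= 1·r0 → [0,-2,0]
  r2 -= 2·r1 → [0,0,-2]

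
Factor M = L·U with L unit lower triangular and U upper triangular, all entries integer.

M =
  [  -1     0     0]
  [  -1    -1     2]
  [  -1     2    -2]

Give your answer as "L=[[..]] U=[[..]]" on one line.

  R1 -= 1·R0 → [0,-1,2]
  R2 -= 1·R0 → [0,2,-2]
  R2 -= -2·R1 → [0,0,2]

L=[[1,0,0],[1,1,0],[1,-2,1]] U=[[-1,0,0],[0,-1,2],[0,0,2]]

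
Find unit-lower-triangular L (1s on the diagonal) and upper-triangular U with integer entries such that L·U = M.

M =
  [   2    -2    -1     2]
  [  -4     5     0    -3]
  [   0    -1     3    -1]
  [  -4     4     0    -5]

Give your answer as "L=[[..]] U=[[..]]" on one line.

L=[[1,0,0,0],[-2,1,0,0],[0,-1,1,0],[-2,0,-2,1]] U=[[2,-2,-1,2],[0,1,-2,1],[0,0,1,0],[0,0,0,-1]]

  r1 -= -2·r0 → [0,1,-2,1]
  r2 -= 0·r0 → [0,-1,3,-1]
  r3 -= -2·r0 → [0,0,-2,-1]
  r2 -= -1·r1 → [0,0,1,0]
  r3 -= 0·r1 → [0,0,-2,-1]
  r3 -= -2·r2 → [0,0,0,-1]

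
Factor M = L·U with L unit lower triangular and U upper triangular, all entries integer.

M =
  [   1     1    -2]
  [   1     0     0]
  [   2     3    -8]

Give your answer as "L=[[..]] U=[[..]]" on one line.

  R1 -= 1·R0 → [0,-1,2]
  R2 -= 2·R0 → [0,1,-4]
  R2 -= -1·R1 → [0,0,-2]

L=[[1,0,0],[1,1,0],[2,-1,1]] U=[[1,1,-2],[0,-1,2],[0,0,-2]]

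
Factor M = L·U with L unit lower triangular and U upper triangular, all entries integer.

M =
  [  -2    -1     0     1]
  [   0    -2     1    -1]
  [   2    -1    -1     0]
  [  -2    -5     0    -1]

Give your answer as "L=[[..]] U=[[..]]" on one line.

  r1 -= 0·r0 → [0,-2,1,-1]
  r2 -= -1·r0 → [0,-2,-1,1]
  r3 -= 1·r0 → [0,-4,0,-2]
  r2 -= 1·r1 → [0,0,-2,2]
  r3 -= 2·r1 → [0,0,-2,0]
  r3 -= 1·r2 → [0,0,0,-2]

L=[[1,0,0,0],[0,1,0,0],[-1,1,1,0],[1,2,1,1]] U=[[-2,-1,0,1],[0,-2,1,-1],[0,0,-2,2],[0,0,0,-2]]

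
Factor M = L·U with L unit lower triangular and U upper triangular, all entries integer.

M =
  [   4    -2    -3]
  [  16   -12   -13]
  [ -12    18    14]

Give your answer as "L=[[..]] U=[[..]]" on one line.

  r1 -= 4·r0 → [0,-4,-1]
  r2 -= -3·r0 → [0,12,5]
  r2 -= -3·r1 → [0,0,2]

L=[[1,0,0],[4,1,0],[-3,-3,1]] U=[[4,-2,-3],[0,-4,-1],[0,0,2]]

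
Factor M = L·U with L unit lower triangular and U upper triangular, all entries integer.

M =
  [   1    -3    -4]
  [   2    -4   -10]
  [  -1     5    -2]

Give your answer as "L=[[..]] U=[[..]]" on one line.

  r1 -= 2·r0 → [0,2,-2]
  r2 -= -1·r0 → [0,2,-6]
  r2 -= 1·r1 → [0,0,-4]

L=[[1,0,0],[2,1,0],[-1,1,1]] U=[[1,-3,-4],[0,2,-2],[0,0,-4]]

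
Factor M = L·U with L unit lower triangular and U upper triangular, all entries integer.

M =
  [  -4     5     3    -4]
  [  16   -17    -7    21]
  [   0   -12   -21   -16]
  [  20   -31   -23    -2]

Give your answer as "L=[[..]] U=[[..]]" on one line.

  r1 -= -4·r0 → [0,3,5,5]
  r2 -= 0·r0 → [0,-12,-21,-16]
  r3 -= -5·r0 → [0,-6,-8,-22]
  r2 -= -4·r1 → [0,0,-1,4]
  r3 -= -2·r1 → [0,0,2,-12]
  r3 -= -2·r2 → [0,0,0,-4]

L=[[1,0,0,0],[-4,1,0,0],[0,-4,1,0],[-5,-2,-2,1]] U=[[-4,5,3,-4],[0,3,5,5],[0,0,-1,4],[0,0,0,-4]]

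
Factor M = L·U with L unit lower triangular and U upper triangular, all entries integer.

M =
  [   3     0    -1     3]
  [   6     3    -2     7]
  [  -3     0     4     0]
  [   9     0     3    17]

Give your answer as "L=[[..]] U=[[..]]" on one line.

  r1 -= 2·r0 → [0,3,0,1]
  r2 -= -1·r0 → [0,0,3,3]
  r3 -= 3·r0 → [0,0,6,8]
  r2 -= 0·r1 → [0,0,3,3]
  r3 -= 0·r1 → [0,0,6,8]
  r3 -= 2·r2 → [0,0,0,2]

L=[[1,0,0,0],[2,1,0,0],[-1,0,1,0],[3,0,2,1]] U=[[3,0,-1,3],[0,3,0,1],[0,0,3,3],[0,0,0,2]]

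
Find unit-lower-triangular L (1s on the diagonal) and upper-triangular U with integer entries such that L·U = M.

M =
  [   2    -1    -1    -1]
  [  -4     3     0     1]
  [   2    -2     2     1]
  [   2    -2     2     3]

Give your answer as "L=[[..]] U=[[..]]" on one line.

L=[[1,0,0,0],[-2,1,0,0],[1,-1,1,0],[1,-1,1,1]] U=[[2,-1,-1,-1],[0,1,-2,-1],[0,0,1,1],[0,0,0,2]]

  row1 -= -2·row0 → [0,1,-2,-1]
  row2 -= 1·row0 → [0,-1,3,2]
  row3 -= 1·row0 → [0,-1,3,4]
  row2 -= -1·row1 → [0,0,1,1]
  row3 -= -1·row1 → [0,0,1,3]
  row3 -= 1·row2 → [0,0,0,2]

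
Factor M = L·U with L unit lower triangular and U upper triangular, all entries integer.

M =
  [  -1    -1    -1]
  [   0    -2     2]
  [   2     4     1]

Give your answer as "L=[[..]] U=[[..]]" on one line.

  r1 -= 0·r0 → [0,-2,2]
  r2 -= -2·r0 → [0,2,-1]
  r2 -= -1·r1 → [0,0,1]

L=[[1,0,0],[0,1,0],[-2,-1,1]] U=[[-1,-1,-1],[0,-2,2],[0,0,1]]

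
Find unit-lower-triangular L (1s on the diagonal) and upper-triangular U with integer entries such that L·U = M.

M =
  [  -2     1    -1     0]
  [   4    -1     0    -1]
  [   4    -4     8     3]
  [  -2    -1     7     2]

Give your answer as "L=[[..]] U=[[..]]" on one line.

L=[[1,0,0,0],[-2,1,0,0],[-2,-2,1,0],[1,-2,2,1]] U=[[-2,1,-1,0],[0,1,-2,-1],[0,0,2,1],[0,0,0,-2]]

  r1 -= -2·r0 → [0,1,-2,-1]
  r2 -= -2·r0 → [0,-2,6,3]
  r3 -= 1·r0 → [0,-2,8,2]
  r2 -= -2·r1 → [0,0,2,1]
  r3 -= -2·r1 → [0,0,4,0]
  r3 -= 2·r2 → [0,0,0,-2]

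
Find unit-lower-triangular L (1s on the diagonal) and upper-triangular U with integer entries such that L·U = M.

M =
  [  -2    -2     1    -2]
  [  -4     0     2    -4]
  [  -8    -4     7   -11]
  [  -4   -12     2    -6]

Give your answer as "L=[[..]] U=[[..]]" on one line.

L=[[1,0,0,0],[2,1,0,0],[4,1,1,0],[2,-2,0,1]] U=[[-2,-2,1,-2],[0,4,0,0],[0,0,3,-3],[0,0,0,-2]]

  row1 -= 2·row0 → [0,4,0,0]
  row2 -= 4·row0 → [0,4,3,-3]
  row3 -= 2·row0 → [0,-8,0,-2]
  row2 -= 1·row1 → [0,0,3,-3]
  row3 -= -2·row1 → [0,0,0,-2]
  row3 -= 0·row2 → [0,0,0,-2]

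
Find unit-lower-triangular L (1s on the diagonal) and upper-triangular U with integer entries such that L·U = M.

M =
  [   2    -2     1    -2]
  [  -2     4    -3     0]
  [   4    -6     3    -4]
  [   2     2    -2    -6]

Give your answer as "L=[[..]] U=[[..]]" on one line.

L=[[1,0,0,0],[-1,1,0,0],[2,-1,1,0],[1,2,-1,1]] U=[[2,-2,1,-2],[0,2,-2,-2],[0,0,-1,-2],[0,0,0,-2]]

  r1 -= -1·r0 → [0,2,-2,-2]
  r2 -= 2·r0 → [0,-2,1,0]
  r3 -= 1·r0 → [0,4,-3,-4]
  r2 -= -1·r1 → [0,0,-1,-2]
  r3 -= 2·r1 → [0,0,1,0]
  r3 -= -1·r2 → [0,0,0,-2]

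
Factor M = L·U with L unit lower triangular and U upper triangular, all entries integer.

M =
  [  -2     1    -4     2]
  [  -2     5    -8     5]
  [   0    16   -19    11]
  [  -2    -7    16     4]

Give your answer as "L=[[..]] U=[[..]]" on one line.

  row1 -= 1·row0 → [0,4,-4,3]
  row2 -= 0·row0 → [0,16,-19,11]
  row3 -= 1·row0 → [0,-8,20,2]
  row2 -= 4·row1 → [0,0,-3,-1]
  row3 -= -2·row1 → [0,0,12,8]
  row3 -= -4·row2 → [0,0,0,4]

L=[[1,0,0,0],[1,1,0,0],[0,4,1,0],[1,-2,-4,1]] U=[[-2,1,-4,2],[0,4,-4,3],[0,0,-3,-1],[0,0,0,4]]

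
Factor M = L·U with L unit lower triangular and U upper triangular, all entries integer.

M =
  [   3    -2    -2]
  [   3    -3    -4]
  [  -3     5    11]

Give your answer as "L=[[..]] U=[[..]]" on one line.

L=[[1,0,0],[1,1,0],[-1,-3,1]] U=[[3,-2,-2],[0,-1,-2],[0,0,3]]

  row1 -= 1·row0 → [0,-1,-2]
  row2 -= -1·row0 → [0,3,9]
  row2 -= -3·row1 → [0,0,3]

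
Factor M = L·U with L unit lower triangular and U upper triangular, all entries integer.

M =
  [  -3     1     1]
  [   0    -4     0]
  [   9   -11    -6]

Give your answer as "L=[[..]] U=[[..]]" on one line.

  row1 -= 0·row0 → [0,-4,0]
  row2 -= -3·row0 → [0,-8,-3]
  row2 -= 2·row1 → [0,0,-3]

L=[[1,0,0],[0,1,0],[-3,2,1]] U=[[-3,1,1],[0,-4,0],[0,0,-3]]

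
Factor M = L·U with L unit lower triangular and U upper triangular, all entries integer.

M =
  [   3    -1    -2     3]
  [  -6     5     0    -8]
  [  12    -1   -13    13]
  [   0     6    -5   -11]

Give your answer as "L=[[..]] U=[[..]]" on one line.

L=[[1,0,0,0],[-2,1,0,0],[4,1,1,0],[0,2,-3,1]] U=[[3,-1,-2,3],[0,3,-4,-2],[0,0,-1,3],[0,0,0,2]]

  row1 -= -2·row0 → [0,3,-4,-2]
  row2 -= 4·row0 → [0,3,-5,1]
  row3 -= 0·row0 → [0,6,-5,-11]
  row2 -= 1·row1 → [0,0,-1,3]
  row3 -= 2·row1 → [0,0,3,-7]
  row3 -= -3·row2 → [0,0,0,2]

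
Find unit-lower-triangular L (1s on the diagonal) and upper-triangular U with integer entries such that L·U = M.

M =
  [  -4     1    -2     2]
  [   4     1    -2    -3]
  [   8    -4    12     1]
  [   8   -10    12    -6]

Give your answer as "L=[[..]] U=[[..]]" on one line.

  r1 -= -1·r0 → [0,2,-4,-1]
  r2 -= -2·r0 → [0,-2,8,5]
  r3 -= -2·r0 → [0,-8,8,-2]
  r2 -= -1·r1 → [0,0,4,4]
  r3 -= -4·r1 → [0,0,-8,-6]
  r3 -= -2·r2 → [0,0,0,2]

L=[[1,0,0,0],[-1,1,0,0],[-2,-1,1,0],[-2,-4,-2,1]] U=[[-4,1,-2,2],[0,2,-4,-1],[0,0,4,4],[0,0,0,2]]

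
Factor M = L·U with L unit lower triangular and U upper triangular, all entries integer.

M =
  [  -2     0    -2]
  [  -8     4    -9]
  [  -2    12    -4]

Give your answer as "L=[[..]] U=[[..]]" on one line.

L=[[1,0,0],[4,1,0],[1,3,1]] U=[[-2,0,-2],[0,4,-1],[0,0,1]]

  r1 -= 4·r0 → [0,4,-1]
  r2 -= 1·r0 → [0,12,-2]
  r2 -= 3·r1 → [0,0,1]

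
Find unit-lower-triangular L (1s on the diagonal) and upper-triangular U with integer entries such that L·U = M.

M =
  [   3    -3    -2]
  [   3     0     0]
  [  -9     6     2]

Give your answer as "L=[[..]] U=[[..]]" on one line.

L=[[1,0,0],[1,1,0],[-3,-1,1]] U=[[3,-3,-2],[0,3,2],[0,0,-2]]

  r1 -= 1·r0 → [0,3,2]
  r2 -= -3·r0 → [0,-3,-4]
  r2 -= -1·r1 → [0,0,-2]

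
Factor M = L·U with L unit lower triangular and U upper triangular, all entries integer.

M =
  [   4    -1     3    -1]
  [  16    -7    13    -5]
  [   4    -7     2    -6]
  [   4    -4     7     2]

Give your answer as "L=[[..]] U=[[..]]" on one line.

  row1 -= 4·row0 → [0,-3,1,-1]
  row2 -= 1·row0 → [0,-6,-1,-5]
  row3 -= 1·row0 → [0,-3,4,3]
  row2 -= 2·row1 → [0,0,-3,-3]
  row3 -= 1·row1 → [0,0,3,4]
  row3 -= -1·row2 → [0,0,0,1]

L=[[1,0,0,0],[4,1,0,0],[1,2,1,0],[1,1,-1,1]] U=[[4,-1,3,-1],[0,-3,1,-1],[0,0,-3,-3],[0,0,0,1]]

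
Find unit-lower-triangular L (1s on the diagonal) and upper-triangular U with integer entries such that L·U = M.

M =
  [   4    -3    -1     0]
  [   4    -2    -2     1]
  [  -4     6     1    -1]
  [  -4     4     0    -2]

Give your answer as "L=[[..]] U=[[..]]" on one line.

  r1 -= 1·r0 → [0,1,-1,1]
  r2 -= -1·r0 → [0,3,0,-1]
  r3 -= -1·r0 → [0,1,-1,-2]
  r2 -= 3·r1 → [0,0,3,-4]
  r3 -= 1·r1 → [0,0,0,-3]
  r3 -= 0·r2 → [0,0,0,-3]

L=[[1,0,0,0],[1,1,0,0],[-1,3,1,0],[-1,1,0,1]] U=[[4,-3,-1,0],[0,1,-1,1],[0,0,3,-4],[0,0,0,-3]]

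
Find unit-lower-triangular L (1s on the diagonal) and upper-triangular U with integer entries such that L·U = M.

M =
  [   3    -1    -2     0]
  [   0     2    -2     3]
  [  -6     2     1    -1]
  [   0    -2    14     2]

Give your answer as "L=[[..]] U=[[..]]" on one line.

L=[[1,0,0,0],[0,1,0,0],[-2,0,1,0],[0,-1,-4,1]] U=[[3,-1,-2,0],[0,2,-2,3],[0,0,-3,-1],[0,0,0,1]]

  row1 -= 0·row0 → [0,2,-2,3]
  row2 -= -2·row0 → [0,0,-3,-1]
  row3 -= 0·row0 → [0,-2,14,2]
  row2 -= 0·row1 → [0,0,-3,-1]
  row3 -= -1·row1 → [0,0,12,5]
  row3 -= -4·row2 → [0,0,0,1]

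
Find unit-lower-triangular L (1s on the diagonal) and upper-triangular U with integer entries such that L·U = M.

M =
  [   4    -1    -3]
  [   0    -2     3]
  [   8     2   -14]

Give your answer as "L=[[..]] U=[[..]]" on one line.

L=[[1,0,0],[0,1,0],[2,-2,1]] U=[[4,-1,-3],[0,-2,3],[0,0,-2]]

  r1 -= 0·r0 → [0,-2,3]
  r2 -= 2·r0 → [0,4,-8]
  r2 -= -2·r1 → [0,0,-2]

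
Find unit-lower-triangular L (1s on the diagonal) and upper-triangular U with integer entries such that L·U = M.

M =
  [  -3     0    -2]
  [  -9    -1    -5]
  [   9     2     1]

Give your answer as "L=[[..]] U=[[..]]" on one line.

  r1 -= 3·r0 → [0,-1,1]
  r2 -= -3·r0 → [0,2,-5]
  r2 -= -2·r1 → [0,0,-3]

L=[[1,0,0],[3,1,0],[-3,-2,1]] U=[[-3,0,-2],[0,-1,1],[0,0,-3]]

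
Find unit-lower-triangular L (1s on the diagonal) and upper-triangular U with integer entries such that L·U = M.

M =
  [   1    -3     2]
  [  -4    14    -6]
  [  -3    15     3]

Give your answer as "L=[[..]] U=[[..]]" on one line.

L=[[1,0,0],[-4,1,0],[-3,3,1]] U=[[1,-3,2],[0,2,2],[0,0,3]]

  R1 -= -4·R0 → [0,2,2]
  R2 -= -3·R0 → [0,6,9]
  R2 -= 3·R1 → [0,0,3]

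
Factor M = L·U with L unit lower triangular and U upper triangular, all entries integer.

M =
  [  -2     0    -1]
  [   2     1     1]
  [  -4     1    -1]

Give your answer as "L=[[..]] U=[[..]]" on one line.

  R1 -= -1·R0 → [0,1,0]
  R2 -= 2·R0 → [0,1,1]
  R2 -= 1·R1 → [0,0,1]

L=[[1,0,0],[-1,1,0],[2,1,1]] U=[[-2,0,-1],[0,1,0],[0,0,1]]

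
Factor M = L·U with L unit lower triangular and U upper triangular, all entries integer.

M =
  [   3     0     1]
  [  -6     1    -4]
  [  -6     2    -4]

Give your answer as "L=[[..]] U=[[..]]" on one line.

L=[[1,0,0],[-2,1,0],[-2,2,1]] U=[[3,0,1],[0,1,-2],[0,0,2]]

  row1 -= -2·row0 → [0,1,-2]
  row2 -= -2·row0 → [0,2,-2]
  row2 -= 2·row1 → [0,0,2]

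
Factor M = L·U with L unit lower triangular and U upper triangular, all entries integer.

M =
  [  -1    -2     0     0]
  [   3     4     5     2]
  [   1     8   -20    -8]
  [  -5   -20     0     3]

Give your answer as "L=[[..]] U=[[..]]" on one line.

  row1 -= -3·row0 → [0,-2,5,2]
  row2 -= -1·row0 → [0,6,-20,-8]
  row3 -= 5·row0 → [0,-10,0,3]
  row2 -= -3·row1 → [0,0,-5,-2]
  row3 -= 5·row1 → [0,0,-25,-7]
  row3 -= 5·row2 → [0,0,0,3]

L=[[1,0,0,0],[-3,1,0,0],[-1,-3,1,0],[5,5,5,1]] U=[[-1,-2,0,0],[0,-2,5,2],[0,0,-5,-2],[0,0,0,3]]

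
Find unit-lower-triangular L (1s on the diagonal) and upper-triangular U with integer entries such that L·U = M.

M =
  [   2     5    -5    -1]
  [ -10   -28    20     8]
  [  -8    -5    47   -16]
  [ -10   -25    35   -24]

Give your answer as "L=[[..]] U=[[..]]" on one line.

  r1 -= -5·r0 → [0,-3,-5,3]
  r2 -= -4·r0 → [0,15,27,-20]
  r3 -= -5·r0 → [0,0,10,-29]
  r2 -= -5·r1 → [0,0,2,-5]
  r3 -= 0·r1 → [0,0,10,-29]
  r3 -= 5·r2 → [0,0,0,-4]

L=[[1,0,0,0],[-5,1,0,0],[-4,-5,1,0],[-5,0,5,1]] U=[[2,5,-5,-1],[0,-3,-5,3],[0,0,2,-5],[0,0,0,-4]]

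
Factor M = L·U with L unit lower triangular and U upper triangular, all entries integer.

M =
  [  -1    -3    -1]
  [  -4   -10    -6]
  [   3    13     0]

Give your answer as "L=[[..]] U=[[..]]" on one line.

L=[[1,0,0],[4,1,0],[-3,2,1]] U=[[-1,-3,-1],[0,2,-2],[0,0,1]]

  r1 -= 4·r0 → [0,2,-2]
  r2 -= -3·r0 → [0,4,-3]
  r2 -= 2·r1 → [0,0,1]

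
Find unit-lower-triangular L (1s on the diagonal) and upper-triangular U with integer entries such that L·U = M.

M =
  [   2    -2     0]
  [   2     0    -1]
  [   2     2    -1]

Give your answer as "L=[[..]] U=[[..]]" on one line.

  r1 -= 1·r0 → [0,2,-1]
  r2 -= 1·r0 → [0,4,-1]
  r2 -= 2·r1 → [0,0,1]

L=[[1,0,0],[1,1,0],[1,2,1]] U=[[2,-2,0],[0,2,-1],[0,0,1]]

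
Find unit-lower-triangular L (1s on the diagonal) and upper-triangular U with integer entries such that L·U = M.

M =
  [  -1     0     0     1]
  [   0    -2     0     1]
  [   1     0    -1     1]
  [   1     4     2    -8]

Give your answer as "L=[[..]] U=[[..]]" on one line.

  R1 -= 0·R0 → [0,-2,0,1]
  R2 -= -1·R0 → [0,0,-1,2]
  R3 -= -1·R0 → [0,4,2,-7]
  R2 -= 0·R1 → [0,0,-1,2]
  R3 -= -2·R1 → [0,0,2,-5]
  R3 -= -2·R2 → [0,0,0,-1]

L=[[1,0,0,0],[0,1,0,0],[-1,0,1,0],[-1,-2,-2,1]] U=[[-1,0,0,1],[0,-2,0,1],[0,0,-1,2],[0,0,0,-1]]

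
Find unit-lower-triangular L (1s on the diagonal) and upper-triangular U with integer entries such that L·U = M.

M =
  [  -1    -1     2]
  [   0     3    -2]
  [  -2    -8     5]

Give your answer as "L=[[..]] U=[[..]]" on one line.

  row1 -= 0·row0 → [0,3,-2]
  row2 -= 2·row0 → [0,-6,1]
  row2 -= -2·row1 → [0,0,-3]

L=[[1,0,0],[0,1,0],[2,-2,1]] U=[[-1,-1,2],[0,3,-2],[0,0,-3]]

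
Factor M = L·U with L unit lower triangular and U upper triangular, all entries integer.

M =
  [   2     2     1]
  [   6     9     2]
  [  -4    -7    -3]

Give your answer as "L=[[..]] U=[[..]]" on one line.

  R1 -= 3·R0 → [0,3,-1]
  R2 -= -2·R0 → [0,-3,-1]
  R2 -= -1·R1 → [0,0,-2]

L=[[1,0,0],[3,1,0],[-2,-1,1]] U=[[2,2,1],[0,3,-1],[0,0,-2]]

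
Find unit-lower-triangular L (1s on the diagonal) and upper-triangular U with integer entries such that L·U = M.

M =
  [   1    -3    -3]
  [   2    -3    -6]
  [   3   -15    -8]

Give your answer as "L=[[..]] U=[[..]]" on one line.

L=[[1,0,0],[2,1,0],[3,-2,1]] U=[[1,-3,-3],[0,3,0],[0,0,1]]

  r1 -= 2·r0 → [0,3,0]
  r2 -= 3·r0 → [0,-6,1]
  r2 -= -2·r1 → [0,0,1]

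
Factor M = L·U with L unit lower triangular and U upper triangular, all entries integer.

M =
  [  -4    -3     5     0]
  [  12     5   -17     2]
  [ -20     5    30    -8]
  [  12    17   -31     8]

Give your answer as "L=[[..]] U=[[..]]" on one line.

L=[[1,0,0,0],[-3,1,0,0],[5,-5,1,0],[-3,-2,4,1]] U=[[-4,-3,5,0],[0,-4,-2,2],[0,0,-5,2],[0,0,0,4]]

  r1 -= -3·r0 → [0,-4,-2,2]
  r2 -= 5·r0 → [0,20,5,-8]
  r3 -= -3·r0 → [0,8,-16,8]
  r2 -= -5·r1 → [0,0,-5,2]
  r3 -= -2·r1 → [0,0,-20,12]
  r3 -= 4·r2 → [0,0,0,4]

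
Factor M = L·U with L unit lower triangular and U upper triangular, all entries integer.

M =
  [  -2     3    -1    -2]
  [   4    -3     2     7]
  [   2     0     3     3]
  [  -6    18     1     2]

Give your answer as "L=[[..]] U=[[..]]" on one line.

  R1 -= -2·R0 → [0,3,0,3]
  R2 -= -1·R0 → [0,3,2,1]
  R3 -= 3·R0 → [0,9,4,8]
  R2 -= 1·R1 → [0,0,2,-2]
  R3 -= 3·R1 → [0,0,4,-1]
  R3 -= 2·R2 → [0,0,0,3]

L=[[1,0,0,0],[-2,1,0,0],[-1,1,1,0],[3,3,2,1]] U=[[-2,3,-1,-2],[0,3,0,3],[0,0,2,-2],[0,0,0,3]]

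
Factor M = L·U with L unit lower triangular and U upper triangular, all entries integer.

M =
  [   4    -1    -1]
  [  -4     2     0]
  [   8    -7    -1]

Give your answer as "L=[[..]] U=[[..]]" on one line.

L=[[1,0,0],[-1,1,0],[2,-5,1]] U=[[4,-1,-1],[0,1,-1],[0,0,-4]]

  R1 -= -1·R0 → [0,1,-1]
  R2 -= 2·R0 → [0,-5,1]
  R2 -= -5·R1 → [0,0,-4]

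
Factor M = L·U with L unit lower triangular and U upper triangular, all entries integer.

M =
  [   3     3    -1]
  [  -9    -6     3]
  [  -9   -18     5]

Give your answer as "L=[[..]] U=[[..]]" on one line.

L=[[1,0,0],[-3,1,0],[-3,-3,1]] U=[[3,3,-1],[0,3,0],[0,0,2]]

  R1 -= -3·R0 → [0,3,0]
  R2 -= -3·R0 → [0,-9,2]
  R2 -= -3·R1 → [0,0,2]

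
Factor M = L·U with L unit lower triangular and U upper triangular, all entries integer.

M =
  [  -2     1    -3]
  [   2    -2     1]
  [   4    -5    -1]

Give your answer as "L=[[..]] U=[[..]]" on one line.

  row1 -= -1·row0 → [0,-1,-2]
  row2 -= -2·row0 → [0,-3,-7]
  row2 -= 3·row1 → [0,0,-1]

L=[[1,0,0],[-1,1,0],[-2,3,1]] U=[[-2,1,-3],[0,-1,-2],[0,0,-1]]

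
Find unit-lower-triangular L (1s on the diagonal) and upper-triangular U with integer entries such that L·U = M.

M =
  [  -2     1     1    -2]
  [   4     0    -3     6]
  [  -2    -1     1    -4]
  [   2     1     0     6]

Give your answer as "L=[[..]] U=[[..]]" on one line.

  r1 -= -2·r0 → [0,2,-1,2]
  r2 -= 1·r0 → [0,-2,0,-2]
  r3 -= -1·r0 → [0,2,1,4]
  r2 -= -1·r1 → [0,0,-1,0]
  r3 -= 1·r1 → [0,0,2,2]
  r3 -= -2·r2 → [0,0,0,2]

L=[[1,0,0,0],[-2,1,0,0],[1,-1,1,0],[-1,1,-2,1]] U=[[-2,1,1,-2],[0,2,-1,2],[0,0,-1,0],[0,0,0,2]]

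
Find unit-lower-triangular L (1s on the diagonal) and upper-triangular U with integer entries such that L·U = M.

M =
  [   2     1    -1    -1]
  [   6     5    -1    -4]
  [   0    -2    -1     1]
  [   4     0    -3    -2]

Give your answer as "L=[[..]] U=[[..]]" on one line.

  row1 -= 3·row0 → [0,2,2,-1]
  row2 -= 0·row0 → [0,-2,-1,1]
  row3 -= 2·row0 → [0,-2,-1,0]
  row2 -= -1·row1 → [0,0,1,0]
  row3 -= -1·row1 → [0,0,1,-1]
  row3 -= 1·row2 → [0,0,0,-1]

L=[[1,0,0,0],[3,1,0,0],[0,-1,1,0],[2,-1,1,1]] U=[[2,1,-1,-1],[0,2,2,-1],[0,0,1,0],[0,0,0,-1]]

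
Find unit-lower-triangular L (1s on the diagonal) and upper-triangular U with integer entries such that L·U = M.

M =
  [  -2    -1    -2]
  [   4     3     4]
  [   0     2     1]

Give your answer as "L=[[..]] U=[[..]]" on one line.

  row1 -= -2·row0 → [0,1,0]
  row2 -= 0·row0 → [0,2,1]
  row2 -= 2·row1 → [0,0,1]

L=[[1,0,0],[-2,1,0],[0,2,1]] U=[[-2,-1,-2],[0,1,0],[0,0,1]]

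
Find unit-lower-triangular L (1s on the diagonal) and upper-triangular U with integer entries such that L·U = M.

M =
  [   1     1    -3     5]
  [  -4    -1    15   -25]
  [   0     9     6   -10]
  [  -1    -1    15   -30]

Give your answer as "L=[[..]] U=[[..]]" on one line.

  R1 -= -4·R0 → [0,3,3,-5]
  R2 -= 0·R0 → [0,9,6,-10]
  R3 -= -1·R0 → [0,0,12,-25]
  R2 -= 3·R1 → [0,0,-3,5]
  R3 -= 0·R1 → [0,0,12,-25]
  R3 -= -4·R2 → [0,0,0,-5]

L=[[1,0,0,0],[-4,1,0,0],[0,3,1,0],[-1,0,-4,1]] U=[[1,1,-3,5],[0,3,3,-5],[0,0,-3,5],[0,0,0,-5]]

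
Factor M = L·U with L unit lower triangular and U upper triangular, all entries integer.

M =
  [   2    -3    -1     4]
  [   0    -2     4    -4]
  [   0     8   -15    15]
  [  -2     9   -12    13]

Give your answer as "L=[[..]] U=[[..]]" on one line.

L=[[1,0,0,0],[0,1,0,0],[0,-4,1,0],[-1,-3,-1,1]] U=[[2,-3,-1,4],[0,-2,4,-4],[0,0,1,-1],[0,0,0,4]]

  R1 -= 0·R0 → [0,-2,4,-4]
  R2 -= 0·R0 → [0,8,-15,15]
  R3 -= -1·R0 → [0,6,-13,17]
  R2 -= -4·R1 → [0,0,1,-1]
  R3 -= -3·R1 → [0,0,-1,5]
  R3 -= -1·R2 → [0,0,0,4]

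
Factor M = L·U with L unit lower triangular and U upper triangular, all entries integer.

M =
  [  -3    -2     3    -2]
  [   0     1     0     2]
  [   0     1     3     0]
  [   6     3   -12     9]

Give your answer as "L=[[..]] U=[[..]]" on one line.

L=[[1,0,0,0],[0,1,0,0],[0,1,1,0],[-2,-1,-2,1]] U=[[-3,-2,3,-2],[0,1,0,2],[0,0,3,-2],[0,0,0,3]]

  row1 -= 0·row0 → [0,1,0,2]
  row2 -= 0·row0 → [0,1,3,0]
  row3 -= -2·row0 → [0,-1,-6,5]
  row2 -= 1·row1 → [0,0,3,-2]
  row3 -= -1·row1 → [0,0,-6,7]
  row3 -= -2·row2 → [0,0,0,3]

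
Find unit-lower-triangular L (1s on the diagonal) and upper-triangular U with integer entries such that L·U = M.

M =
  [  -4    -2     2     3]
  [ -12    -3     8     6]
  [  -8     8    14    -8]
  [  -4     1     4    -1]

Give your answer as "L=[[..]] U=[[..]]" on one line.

L=[[1,0,0,0],[3,1,0,0],[2,4,1,0],[1,1,0,1]] U=[[-4,-2,2,3],[0,3,2,-3],[0,0,2,-2],[0,0,0,-1]]

  r1 -= 3·r0 → [0,3,2,-3]
  r2 -= 2·r0 → [0,12,10,-14]
  r3 -= 1·r0 → [0,3,2,-4]
  r2 -= 4·r1 → [0,0,2,-2]
  r3 -= 1·r1 → [0,0,0,-1]
  r3 -= 0·r2 → [0,0,0,-1]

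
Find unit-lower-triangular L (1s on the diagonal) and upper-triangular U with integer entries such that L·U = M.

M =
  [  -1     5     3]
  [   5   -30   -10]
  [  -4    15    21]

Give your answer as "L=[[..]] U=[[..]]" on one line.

L=[[1,0,0],[-5,1,0],[4,1,1]] U=[[-1,5,3],[0,-5,5],[0,0,4]]

  r1 -= -5·r0 → [0,-5,5]
  r2 -= 4·r0 → [0,-5,9]
  r2 -= 1·r1 → [0,0,4]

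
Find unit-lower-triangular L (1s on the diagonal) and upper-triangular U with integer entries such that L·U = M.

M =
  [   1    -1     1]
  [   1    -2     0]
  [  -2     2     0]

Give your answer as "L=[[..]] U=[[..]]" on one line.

L=[[1,0,0],[1,1,0],[-2,0,1]] U=[[1,-1,1],[0,-1,-1],[0,0,2]]

  row1 -= 1·row0 → [0,-1,-1]
  row2 -= -2·row0 → [0,0,2]
  row2 -= 0·row1 → [0,0,2]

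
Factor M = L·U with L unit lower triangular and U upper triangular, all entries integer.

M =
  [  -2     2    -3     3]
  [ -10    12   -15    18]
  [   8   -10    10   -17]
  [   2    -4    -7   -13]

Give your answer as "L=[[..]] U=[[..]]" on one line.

  row1 -= 5·row0 → [0,2,0,3]
  row2 -= -4·row0 → [0,-2,-2,-5]
  row3 -= -1·row0 → [0,-2,-10,-10]
  row2 -= -1·row1 → [0,0,-2,-2]
  row3 -= -1·row1 → [0,0,-10,-7]
  row3 -= 5·row2 → [0,0,0,3]

L=[[1,0,0,0],[5,1,0,0],[-4,-1,1,0],[-1,-1,5,1]] U=[[-2,2,-3,3],[0,2,0,3],[0,0,-2,-2],[0,0,0,3]]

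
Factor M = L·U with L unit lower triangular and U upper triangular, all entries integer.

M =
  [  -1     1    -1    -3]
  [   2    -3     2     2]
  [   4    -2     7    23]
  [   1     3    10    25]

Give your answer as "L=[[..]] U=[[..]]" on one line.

  r1 -= -2·r0 → [0,-1,0,-4]
  r2 -= -4·r0 → [0,2,3,11]
  r3 -= -1·r0 → [0,4,9,22]
  r2 -= -2·r1 → [0,0,3,3]
  r3 -= -4·r1 → [0,0,9,6]
  r3 -= 3·r2 → [0,0,0,-3]

L=[[1,0,0,0],[-2,1,0,0],[-4,-2,1,0],[-1,-4,3,1]] U=[[-1,1,-1,-3],[0,-1,0,-4],[0,0,3,3],[0,0,0,-3]]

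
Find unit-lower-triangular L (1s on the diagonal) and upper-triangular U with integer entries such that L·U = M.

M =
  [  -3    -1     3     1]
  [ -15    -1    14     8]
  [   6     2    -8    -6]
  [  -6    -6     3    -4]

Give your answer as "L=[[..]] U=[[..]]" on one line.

L=[[1,0,0,0],[5,1,0,0],[-2,0,1,0],[2,-1,2,1]] U=[[-3,-1,3,1],[0,4,-1,3],[0,0,-2,-4],[0,0,0,5]]

  row1 -= 5·row0 → [0,4,-1,3]
  row2 -= -2·row0 → [0,0,-2,-4]
  row3 -= 2·row0 → [0,-4,-3,-6]
  row2 -= 0·row1 → [0,0,-2,-4]
  row3 -= -1·row1 → [0,0,-4,-3]
  row3 -= 2·row2 → [0,0,0,5]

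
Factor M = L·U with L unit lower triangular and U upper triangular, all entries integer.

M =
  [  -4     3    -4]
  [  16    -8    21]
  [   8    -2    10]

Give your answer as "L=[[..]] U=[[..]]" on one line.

  R1 -= -4·R0 → [0,4,5]
  R2 -= -2·R0 → [0,4,2]
  R2 -= 1·R1 → [0,0,-3]

L=[[1,0,0],[-4,1,0],[-2,1,1]] U=[[-4,3,-4],[0,4,5],[0,0,-3]]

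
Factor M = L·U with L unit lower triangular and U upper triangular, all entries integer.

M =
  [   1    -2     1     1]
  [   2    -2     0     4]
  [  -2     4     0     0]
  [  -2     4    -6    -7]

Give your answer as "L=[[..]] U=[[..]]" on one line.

  r1 -= 2·r0 → [0,2,-2,2]
  r2 -= -2·r0 → [0,0,2,2]
  r3 -= -2·r0 → [0,0,-4,-5]
  r2 -= 0·r1 → [0,0,2,2]
  r3 -= 0·r1 → [0,0,-4,-5]
  r3 -= -2·r2 → [0,0,0,-1]

L=[[1,0,0,0],[2,1,0,0],[-2,0,1,0],[-2,0,-2,1]] U=[[1,-2,1,1],[0,2,-2,2],[0,0,2,2],[0,0,0,-1]]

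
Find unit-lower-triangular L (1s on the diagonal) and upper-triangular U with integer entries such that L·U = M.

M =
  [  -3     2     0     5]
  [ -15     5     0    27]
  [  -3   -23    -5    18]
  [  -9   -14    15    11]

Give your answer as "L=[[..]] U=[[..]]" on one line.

L=[[1,0,0,0],[5,1,0,0],[1,5,1,0],[3,4,-3,1]] U=[[-3,2,0,5],[0,-5,0,2],[0,0,-5,3],[0,0,0,-3]]

  r1 -= 5·r0 → [0,-5,0,2]
  r2 -= 1·r0 → [0,-25,-5,13]
  r3 -= 3·r0 → [0,-20,15,-4]
  r2 -= 5·r1 → [0,0,-5,3]
  r3 -= 4·r1 → [0,0,15,-12]
  r3 -= -3·r2 → [0,0,0,-3]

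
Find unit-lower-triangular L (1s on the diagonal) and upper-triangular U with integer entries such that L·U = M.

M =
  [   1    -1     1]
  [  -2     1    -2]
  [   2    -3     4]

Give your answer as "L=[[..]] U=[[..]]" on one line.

  R1 -= -2·R0 → [0,-1,0]
  R2 -= 2·R0 → [0,-1,2]
  R2 -= 1·R1 → [0,0,2]

L=[[1,0,0],[-2,1,0],[2,1,1]] U=[[1,-1,1],[0,-1,0],[0,0,2]]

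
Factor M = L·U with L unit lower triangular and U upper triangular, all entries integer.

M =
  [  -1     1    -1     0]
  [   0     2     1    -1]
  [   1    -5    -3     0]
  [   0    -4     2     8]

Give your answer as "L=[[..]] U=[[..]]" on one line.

  r1 -= 0·r0 → [0,2,1,-1]
  r2 -= -1·r0 → [0,-4,-4,0]
  r3 -= 0·r0 → [0,-4,2,8]
  r2 -= -2·r1 → [0,0,-2,-2]
  r3 -= -2·r1 → [0,0,4,6]
  r3 -= -2·r2 → [0,0,0,2]

L=[[1,0,0,0],[0,1,0,0],[-1,-2,1,0],[0,-2,-2,1]] U=[[-1,1,-1,0],[0,2,1,-1],[0,0,-2,-2],[0,0,0,2]]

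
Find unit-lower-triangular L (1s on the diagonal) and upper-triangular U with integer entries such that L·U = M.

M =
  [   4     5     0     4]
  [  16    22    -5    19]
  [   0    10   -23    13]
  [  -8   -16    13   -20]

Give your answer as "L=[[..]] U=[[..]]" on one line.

L=[[1,0,0,0],[4,1,0,0],[0,5,1,0],[-2,-3,-1,1]] U=[[4,5,0,4],[0,2,-5,3],[0,0,2,-2],[0,0,0,-5]]

  r1 -= 4·r0 → [0,2,-5,3]
  r2 -= 0·r0 → [0,10,-23,13]
  r3 -= -2·r0 → [0,-6,13,-12]
  r2 -= 5·r1 → [0,0,2,-2]
  r3 -= -3·r1 → [0,0,-2,-3]
  r3 -= -1·r2 → [0,0,0,-5]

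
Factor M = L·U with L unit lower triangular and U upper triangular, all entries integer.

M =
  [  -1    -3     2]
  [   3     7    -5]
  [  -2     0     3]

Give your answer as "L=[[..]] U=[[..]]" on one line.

  r1 -= -3·r0 → [0,-2,1]
  r2 -= 2·r0 → [0,6,-1]
  r2 -= -3·r1 → [0,0,2]

L=[[1,0,0],[-3,1,0],[2,-3,1]] U=[[-1,-3,2],[0,-2,1],[0,0,2]]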